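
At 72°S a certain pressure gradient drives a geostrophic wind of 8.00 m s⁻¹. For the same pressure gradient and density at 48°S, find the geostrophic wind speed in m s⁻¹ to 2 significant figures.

With the same pressure gradient and density, V_g ∝ 1/f ∝ 1/sin φ.
V₂ = V₁ · sin φ₁ / sin φ₂ = 8.00 × sin 72° / sin 48°
V₂ = 8.00 × 0.9511/0.7431 = 10 m s⁻¹

10 m s⁻¹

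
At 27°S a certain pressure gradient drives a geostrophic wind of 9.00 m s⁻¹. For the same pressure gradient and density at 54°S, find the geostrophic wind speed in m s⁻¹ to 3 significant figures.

With the same pressure gradient and density, V_g ∝ 1/f ∝ 1/sin φ.
V₂ = V₁ · sin φ₁ / sin φ₂ = 9.00 × sin 27° / sin 54°
V₂ = 9.00 × 0.4540/0.8090 = 5.05 m s⁻¹

5.05 m s⁻¹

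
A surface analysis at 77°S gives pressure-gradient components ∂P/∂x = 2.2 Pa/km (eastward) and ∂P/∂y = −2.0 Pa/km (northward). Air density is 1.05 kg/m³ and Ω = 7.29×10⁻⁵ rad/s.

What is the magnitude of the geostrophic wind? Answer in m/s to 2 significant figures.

Coriolis parameter at 77°S:
f = 2Ω sin φ = 2 × 7.29×10⁻⁵ × sin 77° = 1.42×10⁻⁴ s⁻¹
In the Southern Hemisphere f is negative: f = −1.42×10⁻⁴ s⁻¹.
Component geostrophic relations (x east, y north):
u_g = −(1/(fρ)) ∂P/∂y,  v_g = (1/(fρ)) ∂P/∂x
u_g = −(−2.0×10⁻³)/(−1.42×10⁻⁴ × 1.05) = −13.4 m/s;  v_g = (2.2×10⁻³)/(−1.42×10⁻⁴ × 1.05) = −14.7 m/s
|V_g| = √(u_g² + v_g²) = 19.9 m/s

20 m/s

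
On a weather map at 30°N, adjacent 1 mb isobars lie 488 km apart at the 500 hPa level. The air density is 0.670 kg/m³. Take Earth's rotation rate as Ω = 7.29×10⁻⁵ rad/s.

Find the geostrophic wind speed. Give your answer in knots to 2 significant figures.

Coriolis parameter at 30°N:
f = 2Ω sin φ = 2 × 7.29×10⁻⁵ × sin 30° = 7.29×10⁻⁵ s⁻¹
Pressure gradient: |∂P/∂n| = 100 Pa / 488000 m = 2.05×10⁻⁴ Pa/m
Geostrophic balance (pressure-gradient force = Coriolis force):
V_g = (1/(fρ)) |∂P/∂n| = 2.05×10⁻⁴ / (7.29×10⁻⁵ × 0.670) = 4.20 m/s
Converting: 4.20 m/s × 1.944 = 8.2 knots

8.2 knots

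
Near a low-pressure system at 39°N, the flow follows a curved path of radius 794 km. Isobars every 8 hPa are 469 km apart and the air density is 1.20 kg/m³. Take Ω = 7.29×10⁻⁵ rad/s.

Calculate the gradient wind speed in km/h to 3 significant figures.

47.3 km/h

Coriolis parameter at 39°N:
f = 2Ω sin φ = 2 × 7.29×10⁻⁵ × sin 39° = 9.18×10⁻⁵ s⁻¹
Pressure gradient: |∂P/∂n| = 800 Pa / 469000 m = 1.71×10⁻³ Pa/m
Geostrophic speed: V_g = |∂P/∂n|/(fρ) = 1.71×10⁻³/(9.18×10⁻⁵ × 1.20) = 15.5 m/s
Around a low, centrifugal force acts outward with Coriolis, so pressure-gradient force balances both:
(1/ρ)|∂P/∂n| = fV + V²/R  →  V² + fR·V − fR·V_g = 0
With fR = 9.18×10⁻⁵ × 794×10³ m = 72.9 m/s:
V = [−fR + √((fR)² + 4 fR V_g)]/2 = [−72.9 + √(72.9² + 4×72.9×15.5)]/2 = 13.1 m/s
Subgeostrophic (V < V_g = 15.5 m/s), as expected around a low.
Converting: 13.1 m/s × 3.6 = 47.3 km/h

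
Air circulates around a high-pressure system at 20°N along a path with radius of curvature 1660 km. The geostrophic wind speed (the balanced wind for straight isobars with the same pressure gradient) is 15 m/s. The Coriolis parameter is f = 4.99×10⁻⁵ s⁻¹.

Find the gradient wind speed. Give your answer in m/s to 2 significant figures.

Around a high, pressure-gradient force acts outward with centrifugal, so Coriolis balances both:
fV = (1/ρ)|∂P/∂n| + V²/R  →  V² − fR·V + fR·V_g = 0
With fR = 4.99×10⁻⁵ × 1660×10³ m = 82.8 m/s:
V = [fR − √((fR)² − 4 fR V_g)]/2 = [82.8 − √(82.8² − 4×82.8×15)]/2 = 19.7 m/s
Supergeostrophic (V > V_g = 15 m/s), as expected around a high.

20 m/s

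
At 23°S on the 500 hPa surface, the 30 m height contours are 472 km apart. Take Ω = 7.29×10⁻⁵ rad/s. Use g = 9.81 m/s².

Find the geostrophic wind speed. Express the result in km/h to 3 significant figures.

Coriolis parameter at 23°S:
f = 2Ω sin φ = 2 × 7.29×10⁻⁵ × sin 23° = 5.70×10⁻⁵ s⁻¹
Height gradient: |∂Z/∂n| = 30 m / 472000 m = 6.36×10⁻⁵
On a pressure surface, geostrophic balance gives V_g = (g/f)|∂Z/∂n|:
V_g = 9.81 × 6.36×10⁻⁵ / 5.70×10⁻⁵ = 10.9 m/s
Converting: 10.9 m/s × 3.6 = 39.4 km/h

39.4 km/h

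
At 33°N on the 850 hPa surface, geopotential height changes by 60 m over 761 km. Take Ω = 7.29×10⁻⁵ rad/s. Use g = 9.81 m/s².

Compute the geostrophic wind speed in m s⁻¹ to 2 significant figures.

9.7 m s⁻¹

Coriolis parameter at 33°N:
f = 2Ω sin φ = 2 × 7.29×10⁻⁵ × sin 33° = 7.94×10⁻⁵ s⁻¹
Height gradient: |∂Z/∂n| = 60 m / 761000 m = 7.88×10⁻⁵
On a pressure surface, geostrophic balance gives V_g = (g/f)|∂Z/∂n|:
V_g = 9.81 × 7.88×10⁻⁵ / 7.94×10⁻⁵ = 9.74 m/s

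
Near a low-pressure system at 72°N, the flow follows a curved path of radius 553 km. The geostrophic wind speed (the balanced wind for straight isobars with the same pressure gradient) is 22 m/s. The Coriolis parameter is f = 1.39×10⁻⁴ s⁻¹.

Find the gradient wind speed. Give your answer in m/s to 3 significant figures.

Around a low, centrifugal force acts outward with Coriolis, so pressure-gradient force balances both:
(1/ρ)|∂P/∂n| = fV + V²/R  →  V² + fR·V − fR·V_g = 0
With fR = 1.39×10⁻⁴ × 553×10³ m = 76.9 m/s:
V = [−fR + √((fR)² + 4 fR V_g)]/2 = [−76.9 + √(76.9² + 4×76.9×22)]/2 = 17.9 m/s
Subgeostrophic (V < V_g = 22 m/s), as expected around a low.

17.9 m/s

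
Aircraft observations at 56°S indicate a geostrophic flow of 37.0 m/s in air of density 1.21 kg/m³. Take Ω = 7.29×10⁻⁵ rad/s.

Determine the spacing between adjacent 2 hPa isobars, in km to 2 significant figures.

Coriolis parameter at 56°S:
f = 2Ω sin φ = 2 × 7.29×10⁻⁵ × sin 56° = 1.21×10⁻⁴ s⁻¹
Geostrophic balance rearranged: |∂P/∂n| = f ρ V_g
|∂P/∂n| = 1.21×10⁻⁴ × 1.21 × 37.0 = 5.41×10⁻³ Pa/m
Isobar spacing: Δn = ΔP/|∂P/∂n| = 200 Pa / 5.41×10⁻³ Pa/m = 36958 m ≈ 37 km

37 km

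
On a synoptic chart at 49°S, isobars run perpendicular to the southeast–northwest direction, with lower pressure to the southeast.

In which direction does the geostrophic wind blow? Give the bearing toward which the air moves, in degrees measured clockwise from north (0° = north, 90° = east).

The pressure-gradient force points toward the southeast (bearing 135°).
Geostrophic balance: in the Southern Hemisphere the Coriolis force deflects motion to the left, so the geostrophic wind blows 90° to the left of the pressure-gradient force (low pressure on the right).
Rotating 135° by 90° counterclockwise gives 045° — the wind blows toward the northeast.

045°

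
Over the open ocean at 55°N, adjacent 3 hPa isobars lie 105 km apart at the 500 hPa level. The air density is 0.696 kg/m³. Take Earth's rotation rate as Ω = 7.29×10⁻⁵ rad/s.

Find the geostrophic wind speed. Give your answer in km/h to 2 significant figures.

Coriolis parameter at 55°N:
f = 2Ω sin φ = 2 × 7.29×10⁻⁵ × sin 55° = 1.19×10⁻⁴ s⁻¹
Pressure gradient: |∂P/∂n| = 300 Pa / 105000 m = 2.86×10⁻³ Pa/m
Geostrophic balance (pressure-gradient force = Coriolis force):
V_g = (1/(fρ)) |∂P/∂n| = 2.86×10⁻³ / (1.19×10⁻⁴ × 0.696) = 34.4 m/s
Converting: 34.4 m/s × 3.6 = 120 km/h

120 km/h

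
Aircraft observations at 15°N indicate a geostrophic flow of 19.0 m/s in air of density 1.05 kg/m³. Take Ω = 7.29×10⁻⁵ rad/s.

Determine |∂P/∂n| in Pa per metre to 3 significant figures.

Coriolis parameter at 15°N:
f = 2Ω sin φ = 2 × 7.29×10⁻⁵ × sin 15° = 3.77×10⁻⁵ s⁻¹
Geostrophic balance rearranged: |∂P/∂n| = f ρ V_g
|∂P/∂n| = 3.77×10⁻⁵ × 1.05 × 19.0 = 7.53×10⁻⁴ Pa/m

7.53×10⁻⁴ Pa/m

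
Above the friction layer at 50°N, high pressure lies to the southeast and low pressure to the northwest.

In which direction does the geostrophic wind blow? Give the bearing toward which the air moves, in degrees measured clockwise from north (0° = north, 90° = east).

045°

The pressure-gradient force points toward the northwest (bearing 315°).
Geostrophic balance: in the Northern Hemisphere the Coriolis force deflects motion to the right, so the geostrophic wind blows 90° to the right of the pressure-gradient force (low pressure on the left).
Rotating 315° by 90° clockwise gives 045° — the wind blows toward the northeast.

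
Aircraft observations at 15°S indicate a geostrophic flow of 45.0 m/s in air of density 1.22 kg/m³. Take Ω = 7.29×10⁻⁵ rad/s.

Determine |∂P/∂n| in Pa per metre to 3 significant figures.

Coriolis parameter at 15°S:
f = 2Ω sin φ = 2 × 7.29×10⁻⁵ × sin 15° = 3.77×10⁻⁵ s⁻¹
Geostrophic balance rearranged: |∂P/∂n| = f ρ V_g
|∂P/∂n| = 3.77×10⁻⁵ × 1.22 × 45.0 = 2.07×10⁻³ Pa/m

2.07×10⁻³ Pa/m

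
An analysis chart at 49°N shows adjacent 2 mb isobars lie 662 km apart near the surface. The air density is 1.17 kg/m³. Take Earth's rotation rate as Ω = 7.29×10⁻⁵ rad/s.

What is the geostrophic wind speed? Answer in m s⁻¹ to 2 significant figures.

Coriolis parameter at 49°N:
f = 2Ω sin φ = 2 × 7.29×10⁻⁵ × sin 49° = 1.10×10⁻⁴ s⁻¹
Pressure gradient: |∂P/∂n| = 200 Pa / 662000 m = 3.02×10⁻⁴ Pa/m
Geostrophic balance (pressure-gradient force = Coriolis force):
V_g = (1/(fρ)) |∂P/∂n| = 3.02×10⁻⁴ / (1.10×10⁻⁴ × 1.17) = 2.35 m/s

2.3 m s⁻¹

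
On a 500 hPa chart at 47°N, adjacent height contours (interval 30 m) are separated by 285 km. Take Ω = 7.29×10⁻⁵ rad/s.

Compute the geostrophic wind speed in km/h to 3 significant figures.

34.9 km/h

Coriolis parameter at 47°N:
f = 2Ω sin φ = 2 × 7.29×10⁻⁵ × sin 47° = 1.07×10⁻⁴ s⁻¹
Height gradient: |∂Z/∂n| = 30 m / 285000 m = 1.05×10⁻⁴
On a pressure surface, geostrophic balance gives V_g = (g/f)|∂Z/∂n|:
V_g = 9.81 × 1.05×10⁻⁴ / 1.07×10⁻⁴ = 9.68 m/s
Converting: 9.68 m/s × 3.6 = 34.9 km/h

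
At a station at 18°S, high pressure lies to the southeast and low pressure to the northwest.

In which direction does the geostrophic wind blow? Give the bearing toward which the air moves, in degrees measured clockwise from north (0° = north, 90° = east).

The pressure-gradient force points toward the northwest (bearing 315°).
Geostrophic balance: in the Southern Hemisphere the Coriolis force deflects motion to the left, so the geostrophic wind blows 90° to the left of the pressure-gradient force (low pressure on the right).
Rotating 315° by 90° counterclockwise gives 225° — the wind blows toward the southwest.

225°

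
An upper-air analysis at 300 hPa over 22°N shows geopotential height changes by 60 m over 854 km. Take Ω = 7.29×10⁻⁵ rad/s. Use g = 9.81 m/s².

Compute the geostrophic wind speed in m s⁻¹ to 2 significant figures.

13 m s⁻¹

Coriolis parameter at 22°N:
f = 2Ω sin φ = 2 × 7.29×10⁻⁵ × sin 22° = 5.46×10⁻⁵ s⁻¹
Height gradient: |∂Z/∂n| = 60 m / 854000 m = 7.03×10⁻⁵
On a pressure surface, geostrophic balance gives V_g = (g/f)|∂Z/∂n|:
V_g = 9.81 × 7.03×10⁻⁵ / 5.46×10⁻⁵ = 12.6 m/s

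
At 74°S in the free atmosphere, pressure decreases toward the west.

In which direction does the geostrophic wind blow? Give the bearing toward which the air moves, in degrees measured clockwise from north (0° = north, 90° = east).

180°

The pressure-gradient force points toward the west (bearing 270°).
Geostrophic balance: in the Southern Hemisphere the Coriolis force deflects motion to the left, so the geostrophic wind blows 90° to the left of the pressure-gradient force (low pressure on the right).
Rotating 270° by 90° counterclockwise gives 180° — the wind blows toward the south.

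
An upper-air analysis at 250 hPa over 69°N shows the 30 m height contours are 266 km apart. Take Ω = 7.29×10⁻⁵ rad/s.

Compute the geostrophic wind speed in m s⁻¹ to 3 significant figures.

Coriolis parameter at 69°N:
f = 2Ω sin φ = 2 × 7.29×10⁻⁵ × sin 69° = 1.36×10⁻⁴ s⁻¹
Height gradient: |∂Z/∂n| = 30 m / 266000 m = 1.13×10⁻⁴
On a pressure surface, geostrophic balance gives V_g = (g/f)|∂Z/∂n|:
V_g = 9.81 × 1.13×10⁻⁴ / 1.36×10⁻⁴ = 8.13 m/s

8.13 m s⁻¹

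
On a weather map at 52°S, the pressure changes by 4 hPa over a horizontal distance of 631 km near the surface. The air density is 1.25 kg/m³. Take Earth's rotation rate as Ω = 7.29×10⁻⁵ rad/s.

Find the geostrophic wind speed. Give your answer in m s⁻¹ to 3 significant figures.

Coriolis parameter at 52°S:
f = 2Ω sin φ = 2 × 7.29×10⁻⁵ × sin 52° = 1.15×10⁻⁴ s⁻¹
Pressure gradient: |∂P/∂n| = 400 Pa / 631000 m = 6.34×10⁻⁴ Pa/m
Geostrophic balance (pressure-gradient force = Coriolis force):
V_g = (1/(fρ)) |∂P/∂n| = 6.34×10⁻⁴ / (1.15×10⁻⁴ × 1.25) = 4.41 m/s

4.41 m s⁻¹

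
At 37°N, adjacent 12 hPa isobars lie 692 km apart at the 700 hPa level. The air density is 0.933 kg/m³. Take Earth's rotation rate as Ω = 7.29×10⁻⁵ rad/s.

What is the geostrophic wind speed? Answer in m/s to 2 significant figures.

21 m/s

Coriolis parameter at 37°N:
f = 2Ω sin φ = 2 × 7.29×10⁻⁵ × sin 37° = 8.77×10⁻⁵ s⁻¹
Pressure gradient: |∂P/∂n| = 1200 Pa / 692000 m = 1.73×10⁻³ Pa/m
Geostrophic balance (pressure-gradient force = Coriolis force):
V_g = (1/(fρ)) |∂P/∂n| = 1.73×10⁻³ / (8.77×10⁻⁵ × 0.933) = 21.2 m/s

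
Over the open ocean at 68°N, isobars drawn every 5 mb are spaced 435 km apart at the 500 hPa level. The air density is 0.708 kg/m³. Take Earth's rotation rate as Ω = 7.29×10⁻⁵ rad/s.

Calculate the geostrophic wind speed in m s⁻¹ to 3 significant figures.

12.0 m s⁻¹

Coriolis parameter at 68°N:
f = 2Ω sin φ = 2 × 7.29×10⁻⁵ × sin 68° = 1.35×10⁻⁴ s⁻¹
Pressure gradient: |∂P/∂n| = 500 Pa / 435000 m = 1.15×10⁻³ Pa/m
Geostrophic balance (pressure-gradient force = Coriolis force):
V_g = (1/(fρ)) |∂P/∂n| = 1.15×10⁻³ / (1.35×10⁻⁴ × 0.708) = 12.0 m/s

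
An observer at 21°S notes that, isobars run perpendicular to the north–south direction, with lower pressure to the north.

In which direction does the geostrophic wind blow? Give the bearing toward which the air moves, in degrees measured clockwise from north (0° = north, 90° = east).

270°

The pressure-gradient force points toward the north (bearing 000°).
Geostrophic balance: in the Southern Hemisphere the Coriolis force deflects motion to the left, so the geostrophic wind blows 90° to the left of the pressure-gradient force (low pressure on the right).
Rotating 000° by 90° counterclockwise gives 270° — the wind blows toward the west.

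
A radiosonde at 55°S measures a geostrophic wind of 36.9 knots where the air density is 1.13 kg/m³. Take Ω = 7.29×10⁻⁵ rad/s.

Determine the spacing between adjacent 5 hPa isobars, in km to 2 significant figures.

Coriolis parameter at 55°S:
f = 2Ω sin φ = 2 × 7.29×10⁻⁵ × sin 55° = 1.19×10⁻⁴ s⁻¹
Wind speed in SI: 36.9 knots = 19.0 m/s
Geostrophic balance rearranged: |∂P/∂n| = f ρ V_g
|∂P/∂n| = 1.19×10⁻⁴ × 1.13 × 19.0 = 2.56×10⁻³ Pa/m
Isobar spacing: Δn = ΔP/|∂P/∂n| = 500 Pa / 2.56×10⁻³ Pa/m = 195166 m ≈ 200 km

200 km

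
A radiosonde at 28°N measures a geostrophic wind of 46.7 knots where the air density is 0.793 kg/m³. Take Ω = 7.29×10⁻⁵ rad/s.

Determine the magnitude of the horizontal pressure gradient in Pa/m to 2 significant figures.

Coriolis parameter at 28°N:
f = 2Ω sin φ = 2 × 7.29×10⁻⁵ × sin 28° = 6.84×10⁻⁵ s⁻¹
Wind speed in SI: 46.7 knots = 24.0 m/s
Geostrophic balance rearranged: |∂P/∂n| = f ρ V_g
|∂P/∂n| = 6.84×10⁻⁵ × 0.793 × 24.0 = 1.30×10⁻³ Pa/m

1.3×10⁻³ Pa/m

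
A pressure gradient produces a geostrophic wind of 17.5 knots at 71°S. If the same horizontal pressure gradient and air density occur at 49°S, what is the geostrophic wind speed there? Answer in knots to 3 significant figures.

With the same pressure gradient and density, V_g ∝ 1/f ∝ 1/sin φ.
V₂ = V₁ · sin φ₁ / sin φ₂ = 17.5 × sin 71° / sin 49°
V₂ = 17.5 × 0.9455/0.7547 = 21.9 knots

21.9 knots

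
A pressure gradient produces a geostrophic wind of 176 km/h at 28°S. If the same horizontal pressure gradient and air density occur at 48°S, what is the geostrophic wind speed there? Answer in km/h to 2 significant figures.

110 km/h

With the same pressure gradient and density, V_g ∝ 1/f ∝ 1/sin φ.
V₂ = V₁ · sin φ₁ / sin φ₂ = 176 × sin 28° / sin 48°
V₂ = 176 × 0.4695/0.7431 = 110 km/h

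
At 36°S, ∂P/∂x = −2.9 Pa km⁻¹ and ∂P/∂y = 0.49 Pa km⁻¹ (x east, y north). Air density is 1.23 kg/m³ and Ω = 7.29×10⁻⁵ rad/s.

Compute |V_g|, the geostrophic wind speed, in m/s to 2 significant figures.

28 m/s

Coriolis parameter at 36°S:
f = 2Ω sin φ = 2 × 7.29×10⁻⁵ × sin 36° = 8.57×10⁻⁵ s⁻¹
In the Southern Hemisphere f is negative: f = −8.57×10⁻⁵ s⁻¹.
Component geostrophic relations (x east, y north):
u_g = −(1/(fρ)) ∂P/∂y,  v_g = (1/(fρ)) ∂P/∂x
u_g = −(0.49×10⁻³)/(−8.57×10⁻⁵ × 1.23) = 4.65 m/s;  v_g = (−2.9×10⁻³)/(−8.57×10⁻⁵ × 1.23) = 27.5 m/s
|V_g| = √(u_g² + v_g²) = 27.9 m/s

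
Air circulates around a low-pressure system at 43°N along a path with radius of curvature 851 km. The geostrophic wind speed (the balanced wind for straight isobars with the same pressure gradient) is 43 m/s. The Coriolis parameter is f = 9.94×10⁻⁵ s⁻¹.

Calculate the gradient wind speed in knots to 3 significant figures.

Around a low, centrifugal force acts outward with Coriolis, so pressure-gradient force balances both:
(1/ρ)|∂P/∂n| = fV + V²/R  →  V² + fR·V − fR·V_g = 0
With fR = 9.94×10⁻⁵ × 851×10³ m = 84.6 m/s:
V = [−fR + √((fR)² + 4 fR V_g)]/2 = [−84.6 + √(84.6² + 4×84.6×43)]/2 = 31.4 m/s
Subgeostrophic (V < V_g = 43 m/s), as expected around a low.
Converting: 31.4 m/s × 1.944 = 61.0 knots

61.0 knots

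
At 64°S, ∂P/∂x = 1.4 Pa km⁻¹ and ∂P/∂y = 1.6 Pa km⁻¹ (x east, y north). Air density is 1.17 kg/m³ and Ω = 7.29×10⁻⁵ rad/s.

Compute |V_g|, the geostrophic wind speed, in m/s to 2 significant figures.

14 m/s

Coriolis parameter at 64°S:
f = 2Ω sin φ = 2 × 7.29×10⁻⁵ × sin 64° = 1.31×10⁻⁴ s⁻¹
In the Southern Hemisphere f is negative: f = −1.31×10⁻⁴ s⁻¹.
Component geostrophic relations (x east, y north):
u_g = −(1/(fρ)) ∂P/∂y,  v_g = (1/(fρ)) ∂P/∂x
u_g = −(1.6×10⁻³)/(−1.31×10⁻⁴ × 1.17) = 10.4 m/s;  v_g = (1.4×10⁻³)/(−1.31×10⁻⁴ × 1.17) = −9.13 m/s
|V_g| = √(u_g² + v_g²) = 13.9 m/s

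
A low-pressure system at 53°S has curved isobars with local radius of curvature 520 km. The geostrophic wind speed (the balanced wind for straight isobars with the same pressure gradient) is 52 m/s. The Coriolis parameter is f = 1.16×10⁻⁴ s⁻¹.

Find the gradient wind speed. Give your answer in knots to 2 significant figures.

Around a low, centrifugal force acts outward with Coriolis, so pressure-gradient force balances both:
(1/ρ)|∂P/∂n| = fV + V²/R  →  V² + fR·V − fR·V_g = 0
With fR = 1.16×10⁻⁴ × 520×10³ m = 60.3 m/s:
V = [−fR + √((fR)² + 4 fR V_g)]/2 = [−60.3 + √(60.3² + 4×60.3×52)]/2 = 33.5 m/s
Subgeostrophic (V < V_g = 52 m/s), as expected around a low.
Converting: 33.5 m/s × 1.944 = 65 knots

65 knots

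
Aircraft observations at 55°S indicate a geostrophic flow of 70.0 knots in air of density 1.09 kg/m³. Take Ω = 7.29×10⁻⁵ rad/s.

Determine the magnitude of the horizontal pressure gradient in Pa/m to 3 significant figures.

4.69×10⁻³ Pa/m

Coriolis parameter at 55°S:
f = 2Ω sin φ = 2 × 7.29×10⁻⁵ × sin 55° = 1.19×10⁻⁴ s⁻¹
Wind speed in SI: 70.0 knots = 36.0 m/s
Geostrophic balance rearranged: |∂P/∂n| = f ρ V_g
|∂P/∂n| = 1.19×10⁻⁴ × 1.09 × 36.0 = 4.69×10⁻³ Pa/m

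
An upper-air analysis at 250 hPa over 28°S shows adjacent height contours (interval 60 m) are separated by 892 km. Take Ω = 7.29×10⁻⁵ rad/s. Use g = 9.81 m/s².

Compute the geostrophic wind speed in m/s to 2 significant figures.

Coriolis parameter at 28°S:
f = 2Ω sin φ = 2 × 7.29×10⁻⁵ × sin 28° = 6.84×10⁻⁵ s⁻¹
Height gradient: |∂Z/∂n| = 60 m / 892000 m = 6.73×10⁻⁵
On a pressure surface, geostrophic balance gives V_g = (g/f)|∂Z/∂n|:
V_g = 9.81 × 6.73×10⁻⁵ / 6.84×10⁻⁵ = 9.64 m/s

9.6 m/s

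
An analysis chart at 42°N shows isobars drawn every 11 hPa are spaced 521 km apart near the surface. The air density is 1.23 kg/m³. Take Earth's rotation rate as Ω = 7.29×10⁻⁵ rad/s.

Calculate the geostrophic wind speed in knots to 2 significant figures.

34 knots

Coriolis parameter at 42°N:
f = 2Ω sin φ = 2 × 7.29×10⁻⁵ × sin 42° = 9.76×10⁻⁵ s⁻¹
Pressure gradient: |∂P/∂n| = 1100 Pa / 521000 m = 2.11×10⁻³ Pa/m
Geostrophic balance (pressure-gradient force = Coriolis force):
V_g = (1/(fρ)) |∂P/∂n| = 2.11×10⁻³ / (9.76×10⁻⁵ × 1.23) = 17.6 m/s
Converting: 17.6 m/s × 1.944 = 34 knots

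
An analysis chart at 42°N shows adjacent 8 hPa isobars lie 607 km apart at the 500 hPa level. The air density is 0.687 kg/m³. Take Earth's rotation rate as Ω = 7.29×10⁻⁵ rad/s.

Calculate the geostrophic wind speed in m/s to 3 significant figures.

19.7 m/s

Coriolis parameter at 42°N:
f = 2Ω sin φ = 2 × 7.29×10⁻⁵ × sin 42° = 9.76×10⁻⁵ s⁻¹
Pressure gradient: |∂P/∂n| = 800 Pa / 607000 m = 1.32×10⁻³ Pa/m
Geostrophic balance (pressure-gradient force = Coriolis force):
V_g = (1/(fρ)) |∂P/∂n| = 1.32×10⁻³ / (9.76×10⁻⁵ × 0.687) = 19.7 m/s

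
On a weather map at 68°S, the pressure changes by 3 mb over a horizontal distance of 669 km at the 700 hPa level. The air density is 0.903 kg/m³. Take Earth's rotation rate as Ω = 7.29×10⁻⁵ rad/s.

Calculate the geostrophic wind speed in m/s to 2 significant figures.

3.7 m/s

Coriolis parameter at 68°S:
f = 2Ω sin φ = 2 × 7.29×10⁻⁵ × sin 68° = 1.35×10⁻⁴ s⁻¹
Pressure gradient: |∂P/∂n| = 300 Pa / 669000 m = 4.48×10⁻⁴ Pa/m
Geostrophic balance (pressure-gradient force = Coriolis force):
V_g = (1/(fρ)) |∂P/∂n| = 4.48×10⁻⁴ / (1.35×10⁻⁴ × 0.903) = 3.67 m/s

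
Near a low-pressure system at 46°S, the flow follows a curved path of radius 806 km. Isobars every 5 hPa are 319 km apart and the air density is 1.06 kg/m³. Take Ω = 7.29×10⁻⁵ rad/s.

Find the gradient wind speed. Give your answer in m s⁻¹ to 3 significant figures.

12.3 m s⁻¹

Coriolis parameter at 46°S:
f = 2Ω sin φ = 2 × 7.29×10⁻⁵ × sin 46° = 1.05×10⁻⁴ s⁻¹
Pressure gradient: |∂P/∂n| = 500 Pa / 319000 m = 1.57×10⁻³ Pa/m
Geostrophic speed: V_g = |∂P/∂n|/(fρ) = 1.57×10⁻³/(1.05×10⁻⁴ × 1.06) = 14.1 m/s
Around a low, centrifugal force acts outward with Coriolis, so pressure-gradient force balances both:
(1/ρ)|∂P/∂n| = fV + V²/R  →  V² + fR·V − fR·V_g = 0
With fR = 1.05×10⁻⁴ × 806×10³ m = 84.5 m/s:
V = [−fR + √((fR)² + 4 fR V_g)]/2 = [−84.5 + √(84.5² + 4×84.5×14.1)]/2 = 12.3 m/s
Subgeostrophic (V < V_g = 14.1 m/s), as expected around a low.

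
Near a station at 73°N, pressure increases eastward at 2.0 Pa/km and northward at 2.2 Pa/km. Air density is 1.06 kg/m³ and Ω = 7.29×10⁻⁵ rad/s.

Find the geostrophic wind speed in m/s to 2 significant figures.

Coriolis parameter at 73°N:
f = 2Ω sin φ = 2 × 7.29×10⁻⁵ × sin 73° = 1.39×10⁻⁴ s⁻¹
Component geostrophic relations (x east, y north):
u_g = −(1/(fρ)) ∂P/∂y,  v_g = (1/(fρ)) ∂P/∂x
u_g = −(2.2×10⁻³)/(1.39×10⁻⁴ × 1.06) = −14.9 m/s;  v_g = (2.0×10⁻³)/(1.39×10⁻⁴ × 1.06) = 13.5 m/s
|V_g| = √(u_g² + v_g²) = 20.1 m/s

20 m/s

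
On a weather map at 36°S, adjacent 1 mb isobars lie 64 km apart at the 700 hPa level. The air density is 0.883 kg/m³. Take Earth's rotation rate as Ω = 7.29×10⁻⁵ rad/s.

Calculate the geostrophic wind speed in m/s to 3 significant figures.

Coriolis parameter at 36°S:
f = 2Ω sin φ = 2 × 7.29×10⁻⁵ × sin 36° = 8.57×10⁻⁵ s⁻¹
Pressure gradient: |∂P/∂n| = 100 Pa / 64000 m = 1.56×10⁻³ Pa/m
Geostrophic balance (pressure-gradient force = Coriolis force):
V_g = (1/(fρ)) |∂P/∂n| = 1.56×10⁻³ / (8.57×10⁻⁵ × 0.883) = 20.6 m/s

20.6 m/s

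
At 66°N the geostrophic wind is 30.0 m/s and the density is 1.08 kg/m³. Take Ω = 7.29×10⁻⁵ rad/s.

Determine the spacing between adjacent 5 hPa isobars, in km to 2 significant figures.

120 km

Coriolis parameter at 66°N:
f = 2Ω sin φ = 2 × 7.29×10⁻⁵ × sin 66° = 1.33×10⁻⁴ s⁻¹
Geostrophic balance rearranged: |∂P/∂n| = f ρ V_g
|∂P/∂n| = 1.33×10⁻⁴ × 1.08 × 30.0 = 4.32×10⁻³ Pa/m
Isobar spacing: Δn = ΔP/|∂P/∂n| = 500 Pa / 4.32×10⁻³ Pa/m = 115861 m ≈ 120 km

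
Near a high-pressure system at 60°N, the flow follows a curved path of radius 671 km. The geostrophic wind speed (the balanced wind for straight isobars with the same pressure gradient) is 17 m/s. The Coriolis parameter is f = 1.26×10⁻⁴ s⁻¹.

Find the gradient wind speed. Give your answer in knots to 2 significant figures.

Around a high, pressure-gradient force acts outward with centrifugal, so Coriolis balances both:
fV = (1/ρ)|∂P/∂n| + V²/R  →  V² − fR·V + fR·V_g = 0
With fR = 1.26×10⁻⁴ × 671×10³ m = 84.5 m/s:
V = [fR − √((fR)² − 4 fR V_g)]/2 = [84.5 − √(84.5² − 4×84.5×17)]/2 = 23.6 m/s
Supergeostrophic (V > V_g = 17 m/s), as expected around a high.
Converting: 23.6 m/s × 1.944 = 46 knots

46 knots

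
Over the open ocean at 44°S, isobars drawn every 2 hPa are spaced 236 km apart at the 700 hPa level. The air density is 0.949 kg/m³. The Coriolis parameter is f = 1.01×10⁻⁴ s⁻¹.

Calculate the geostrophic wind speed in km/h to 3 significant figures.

Pressure gradient: |∂P/∂n| = 200 Pa / 236000 m = 8.47×10⁻⁴ Pa/m
Geostrophic balance (pressure-gradient force = Coriolis force):
V_g = (1/(fρ)) |∂P/∂n| = 8.47×10⁻⁴ / (1.01×10⁻⁴ × 0.949) = 8.84 m/s
Converting: 8.84 m/s × 3.6 = 31.8 km/h

31.8 km/h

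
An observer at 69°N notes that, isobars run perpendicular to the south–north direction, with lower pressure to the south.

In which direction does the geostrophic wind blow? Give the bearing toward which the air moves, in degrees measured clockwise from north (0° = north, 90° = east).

The pressure-gradient force points toward the south (bearing 180°).
Geostrophic balance: in the Northern Hemisphere the Coriolis force deflects motion to the right, so the geostrophic wind blows 90° to the right of the pressure-gradient force (low pressure on the left).
Rotating 180° by 90° clockwise gives 270° — the wind blows toward the west.

270°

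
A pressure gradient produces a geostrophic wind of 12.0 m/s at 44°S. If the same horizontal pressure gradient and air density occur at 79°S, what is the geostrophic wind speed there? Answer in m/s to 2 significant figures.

With the same pressure gradient and density, V_g ∝ 1/f ∝ 1/sin φ.
V₂ = V₁ · sin φ₁ / sin φ₂ = 12.0 × sin 44° / sin 79°
V₂ = 12.0 × 0.6947/0.9816 = 8.5 m/s

8.5 m/s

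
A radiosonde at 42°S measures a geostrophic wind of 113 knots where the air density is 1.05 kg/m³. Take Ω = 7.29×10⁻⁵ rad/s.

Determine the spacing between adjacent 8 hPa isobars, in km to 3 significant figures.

Coriolis parameter at 42°S:
f = 2Ω sin φ = 2 × 7.29×10⁻⁵ × sin 42° = 9.76×10⁻⁵ s⁻¹
Wind speed in SI: 113 knots = 58.1 m/s
Geostrophic balance rearranged: |∂P/∂n| = f ρ V_g
|∂P/∂n| = 9.76×10⁻⁵ × 1.05 × 58.1 = 5.95×10⁻³ Pa/m
Isobar spacing: Δn = ΔP/|∂P/∂n| = 800 Pa / 5.95×10⁻³ Pa/m = 134343 m ≈ 134 km

134 km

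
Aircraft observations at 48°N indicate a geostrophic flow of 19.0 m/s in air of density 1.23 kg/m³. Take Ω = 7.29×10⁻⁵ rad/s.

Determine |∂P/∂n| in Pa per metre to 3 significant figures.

Coriolis parameter at 48°N:
f = 2Ω sin φ = 2 × 7.29×10⁻⁵ × sin 48° = 1.08×10⁻⁴ s⁻¹
Geostrophic balance rearranged: |∂P/∂n| = f ρ V_g
|∂P/∂n| = 1.08×10⁻⁴ × 1.23 × 19.0 = 2.53×10⁻³ Pa/m

2.53×10⁻³ Pa/m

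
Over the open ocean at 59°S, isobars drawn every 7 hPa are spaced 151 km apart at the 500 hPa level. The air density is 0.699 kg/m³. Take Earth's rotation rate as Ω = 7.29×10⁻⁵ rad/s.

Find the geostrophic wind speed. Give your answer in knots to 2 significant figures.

Coriolis parameter at 59°S:
f = 2Ω sin φ = 2 × 7.29×10⁻⁵ × sin 59° = 1.25×10⁻⁴ s⁻¹
Pressure gradient: |∂P/∂n| = 700 Pa / 151000 m = 4.64×10⁻³ Pa/m
Geostrophic balance (pressure-gradient force = Coriolis force):
V_g = (1/(fρ)) |∂P/∂n| = 4.64×10⁻³ / (1.25×10⁻⁴ × 0.699) = 53.1 m/s
Converting: 53.1 m/s × 1.944 = 100 knots

100 knots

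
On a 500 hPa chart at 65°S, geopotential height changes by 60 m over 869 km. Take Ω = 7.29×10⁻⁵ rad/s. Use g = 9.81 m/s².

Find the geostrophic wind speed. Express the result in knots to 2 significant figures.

Coriolis parameter at 65°S:
f = 2Ω sin φ = 2 × 7.29×10⁻⁵ × sin 65° = 1.32×10⁻⁴ s⁻¹
Height gradient: |∂Z/∂n| = 60 m / 869000 m = 6.90×10⁻⁵
On a pressure surface, geostrophic balance gives V_g = (g/f)|∂Z/∂n|:
V_g = 9.81 × 6.90×10⁻⁵ / 1.32×10⁻⁴ = 5.13 m/s
Converting: 5.13 m/s × 1.944 = 10.0 knots

10.0 knots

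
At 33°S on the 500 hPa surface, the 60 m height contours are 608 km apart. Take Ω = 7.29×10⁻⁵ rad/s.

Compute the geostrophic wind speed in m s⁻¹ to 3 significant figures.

12.2 m s⁻¹

Coriolis parameter at 33°S:
f = 2Ω sin φ = 2 × 7.29×10⁻⁵ × sin 33° = 7.94×10⁻⁵ s⁻¹
Height gradient: |∂Z/∂n| = 60 m / 608000 m = 9.87×10⁻⁵
On a pressure surface, geostrophic balance gives V_g = (g/f)|∂Z/∂n|:
V_g = 9.81 × 9.87×10⁻⁵ / 7.94×10⁻⁵ = 12.2 m/s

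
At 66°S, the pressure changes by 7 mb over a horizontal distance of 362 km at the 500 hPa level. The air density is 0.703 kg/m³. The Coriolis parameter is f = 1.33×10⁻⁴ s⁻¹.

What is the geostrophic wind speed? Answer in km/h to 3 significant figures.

Pressure gradient: |∂P/∂n| = 700 Pa / 362000 m = 1.93×10⁻³ Pa/m
Geostrophic balance (pressure-gradient force = Coriolis force):
V_g = (1/(fρ)) |∂P/∂n| = 1.93×10⁻³ / (1.33×10⁻⁴ × 0.703) = 20.7 m/s
Converting: 20.7 m/s × 3.6 = 74.5 km/h

74.5 km/h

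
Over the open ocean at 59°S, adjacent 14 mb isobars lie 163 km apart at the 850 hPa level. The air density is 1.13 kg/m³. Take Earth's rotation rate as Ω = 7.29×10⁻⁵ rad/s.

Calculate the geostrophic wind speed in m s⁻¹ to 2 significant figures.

Coriolis parameter at 59°S:
f = 2Ω sin φ = 2 × 7.29×10⁻⁵ × sin 59° = 1.25×10⁻⁴ s⁻¹
Pressure gradient: |∂P/∂n| = 1400 Pa / 163000 m = 8.59×10⁻³ Pa/m
Geostrophic balance (pressure-gradient force = Coriolis force):
V_g = (1/(fρ)) |∂P/∂n| = 8.59×10⁻³ / (1.25×10⁻⁴ × 1.13) = 60.8 m/s

61 m s⁻¹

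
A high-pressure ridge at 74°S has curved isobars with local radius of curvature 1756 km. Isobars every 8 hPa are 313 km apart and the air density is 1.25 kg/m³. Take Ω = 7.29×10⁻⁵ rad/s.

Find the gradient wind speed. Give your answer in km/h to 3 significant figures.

56.1 km/h

Coriolis parameter at 74°S:
f = 2Ω sin φ = 2 × 7.29×10⁻⁵ × sin 74° = 1.40×10⁻⁴ s⁻¹
Pressure gradient: |∂P/∂n| = 800 Pa / 313000 m = 2.56×10⁻³ Pa/m
Geostrophic speed: V_g = |∂P/∂n|/(fρ) = 2.56×10⁻³/(1.40×10⁻⁴ × 1.25) = 14.6 m/s
Around a high, pressure-gradient force acts outward with centrifugal, so Coriolis balances both:
fV = (1/ρ)|∂P/∂n| + V²/R  →  V² − fR·V + fR·V_g = 0
With fR = 1.40×10⁻⁴ × 1756×10³ m = 246 m/s:
V = [fR − √((fR)² − 4 fR V_g)]/2 = [246 − √(246² − 4×246×14.6)]/2 = 15.6 m/s
Supergeostrophic (V > V_g = 14.6 m/s), as expected around a high.
Converting: 15.6 m/s × 3.6 = 56.1 km/h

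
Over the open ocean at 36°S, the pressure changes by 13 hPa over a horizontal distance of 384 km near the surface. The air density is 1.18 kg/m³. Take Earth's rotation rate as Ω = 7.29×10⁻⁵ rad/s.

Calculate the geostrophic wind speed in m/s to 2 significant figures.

Coriolis parameter at 36°S:
f = 2Ω sin φ = 2 × 7.29×10⁻⁵ × sin 36° = 8.57×10⁻⁵ s⁻¹
Pressure gradient: |∂P/∂n| = 1300 Pa / 384000 m = 3.39×10⁻³ Pa/m
Geostrophic balance (pressure-gradient force = Coriolis force):
V_g = (1/(fρ)) |∂P/∂n| = 3.39×10⁻³ / (8.57×10⁻⁵ × 1.18) = 33.5 m/s

33 m/s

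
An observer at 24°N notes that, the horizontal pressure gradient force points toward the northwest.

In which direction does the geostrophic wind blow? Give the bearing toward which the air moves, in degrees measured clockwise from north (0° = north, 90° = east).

The pressure-gradient force points toward the northwest (bearing 315°).
Geostrophic balance: in the Northern Hemisphere the Coriolis force deflects motion to the right, so the geostrophic wind blows 90° to the right of the pressure-gradient force (low pressure on the left).
Rotating 315° by 90° clockwise gives 045° — the wind blows toward the northeast.

045°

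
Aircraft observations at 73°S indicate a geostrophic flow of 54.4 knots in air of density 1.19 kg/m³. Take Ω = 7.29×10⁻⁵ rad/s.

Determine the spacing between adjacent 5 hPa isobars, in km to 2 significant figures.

110 km

Coriolis parameter at 73°S:
f = 2Ω sin φ = 2 × 7.29×10⁻⁵ × sin 73° = 1.39×10⁻⁴ s⁻¹
Wind speed in SI: 54.4 knots = 28.0 m/s
Geostrophic balance rearranged: |∂P/∂n| = f ρ V_g
|∂P/∂n| = 1.39×10⁻⁴ × 1.19 × 28.0 = 4.64×10⁻³ Pa/m
Isobar spacing: Δn = ΔP/|∂P/∂n| = 500 Pa / 4.64×10⁻³ Pa/m = 107679 m ≈ 110 km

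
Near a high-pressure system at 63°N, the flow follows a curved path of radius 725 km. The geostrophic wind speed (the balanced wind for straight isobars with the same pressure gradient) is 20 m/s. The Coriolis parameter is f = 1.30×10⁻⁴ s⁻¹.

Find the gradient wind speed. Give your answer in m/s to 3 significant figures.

Around a high, pressure-gradient force acts outward with centrifugal, so Coriolis balances both:
fV = (1/ρ)|∂P/∂n| + V²/R  →  V² − fR·V + fR·V_g = 0
With fR = 1.30×10⁻⁴ × 725×10³ m = 94.2 m/s:
V = [fR − √((fR)² − 4 fR V_g)]/2 = [94.2 − √(94.2² − 4×94.2×20)]/2 = 28.8 m/s
Supergeostrophic (V > V_g = 20 m/s), as expected around a high.

28.8 m/s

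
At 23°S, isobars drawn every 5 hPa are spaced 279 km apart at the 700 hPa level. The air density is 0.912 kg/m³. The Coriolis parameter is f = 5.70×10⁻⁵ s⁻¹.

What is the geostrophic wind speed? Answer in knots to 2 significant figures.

67 knots

Pressure gradient: |∂P/∂n| = 500 Pa / 279000 m = 1.79×10⁻³ Pa/m
Geostrophic balance (pressure-gradient force = Coriolis force):
V_g = (1/(fρ)) |∂P/∂n| = 1.79×10⁻³ / (5.70×10⁻⁵ × 0.912) = 34.5 m/s
Converting: 34.5 m/s × 1.944 = 67 knots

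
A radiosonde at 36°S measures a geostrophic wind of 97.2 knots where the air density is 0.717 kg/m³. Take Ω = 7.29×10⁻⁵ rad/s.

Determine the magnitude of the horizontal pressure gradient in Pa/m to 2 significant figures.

3.1×10⁻³ Pa/m

Coriolis parameter at 36°S:
f = 2Ω sin φ = 2 × 7.29×10⁻⁵ × sin 36° = 8.57×10⁻⁵ s⁻¹
Wind speed in SI: 97.2 knots = 50.0 m/s
Geostrophic balance rearranged: |∂P/∂n| = f ρ V_g
|∂P/∂n| = 8.57×10⁻⁵ × 0.717 × 50.0 = 3.07×10⁻³ Pa/m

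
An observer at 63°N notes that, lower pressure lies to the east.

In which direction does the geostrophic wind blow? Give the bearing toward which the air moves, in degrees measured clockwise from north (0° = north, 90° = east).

180°

The pressure-gradient force points toward the east (bearing 090°).
Geostrophic balance: in the Northern Hemisphere the Coriolis force deflects motion to the right, so the geostrophic wind blows 90° to the right of the pressure-gradient force (low pressure on the left).
Rotating 090° by 90° clockwise gives 180° — the wind blows toward the south.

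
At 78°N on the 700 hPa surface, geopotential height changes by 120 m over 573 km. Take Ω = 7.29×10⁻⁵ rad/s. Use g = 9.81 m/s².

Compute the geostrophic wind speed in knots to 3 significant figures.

Coriolis parameter at 78°N:
f = 2Ω sin φ = 2 × 7.29×10⁻⁵ × sin 78° = 1.43×10⁻⁴ s⁻¹
Height gradient: |∂Z/∂n| = 120 m / 573000 m = 2.09×10⁻⁴
On a pressure surface, geostrophic balance gives V_g = (g/f)|∂Z/∂n|:
V_g = 9.81 × 2.09×10⁻⁴ / 1.43×10⁻⁴ = 14.4 m/s
Converting: 14.4 m/s × 1.944 = 28.0 knots

28.0 knots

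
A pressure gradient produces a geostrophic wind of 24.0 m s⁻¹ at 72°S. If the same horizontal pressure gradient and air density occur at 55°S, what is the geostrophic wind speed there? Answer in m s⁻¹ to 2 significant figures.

28 m s⁻¹

With the same pressure gradient and density, V_g ∝ 1/f ∝ 1/sin φ.
V₂ = V₁ · sin φ₁ / sin φ₂ = 24.0 × sin 72° / sin 55°
V₂ = 24.0 × 0.9511/0.8192 = 28 m s⁻¹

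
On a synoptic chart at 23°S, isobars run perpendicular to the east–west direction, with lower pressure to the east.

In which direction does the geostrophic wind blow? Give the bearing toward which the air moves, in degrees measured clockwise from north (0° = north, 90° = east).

The pressure-gradient force points toward the east (bearing 090°).
Geostrophic balance: in the Southern Hemisphere the Coriolis force deflects motion to the left, so the geostrophic wind blows 90° to the left of the pressure-gradient force (low pressure on the right).
Rotating 090° by 90° counterclockwise gives 000° — the wind blows toward the north.

000°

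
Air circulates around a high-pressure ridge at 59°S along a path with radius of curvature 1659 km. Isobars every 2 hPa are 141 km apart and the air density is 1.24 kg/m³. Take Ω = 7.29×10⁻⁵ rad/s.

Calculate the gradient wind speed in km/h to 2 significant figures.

35 km/h

Coriolis parameter at 59°S:
f = 2Ω sin φ = 2 × 7.29×10⁻⁵ × sin 59° = 1.25×10⁻⁴ s⁻¹
Pressure gradient: |∂P/∂n| = 200 Pa / 141000 m = 1.42×10⁻³ Pa/m
Geostrophic speed: V_g = |∂P/∂n|/(fρ) = 1.42×10⁻³/(1.25×10⁻⁴ × 1.24) = 9.15 m/s
Around a high, pressure-gradient force acts outward with centrifugal, so Coriolis balances both:
fV = (1/ρ)|∂P/∂n| + V²/R  →  V² − fR·V + fR·V_g = 0
With fR = 1.25×10⁻⁴ × 1659×10³ m = 207 m/s:
V = [fR − √((fR)² − 4 fR V_g)]/2 = [207 − √(207² − 4×207×9.15)]/2 = 9.6 m/s
Supergeostrophic (V > V_g = 9.15 m/s), as expected around a high.
Converting: 9.6 m/s × 3.6 = 35 km/h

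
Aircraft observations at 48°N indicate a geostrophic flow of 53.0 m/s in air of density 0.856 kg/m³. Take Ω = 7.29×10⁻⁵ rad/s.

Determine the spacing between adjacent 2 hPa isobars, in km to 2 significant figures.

Coriolis parameter at 48°N:
f = 2Ω sin φ = 2 × 7.29×10⁻⁵ × sin 48° = 1.08×10⁻⁴ s⁻¹
Geostrophic balance rearranged: |∂P/∂n| = f ρ V_g
|∂P/∂n| = 1.08×10⁻⁴ × 0.856 × 53.0 = 4.92×10⁻³ Pa/m
Isobar spacing: Δn = ΔP/|∂P/∂n| = 200 Pa / 4.92×10⁻³ Pa/m = 40686 m ≈ 41 km

41 km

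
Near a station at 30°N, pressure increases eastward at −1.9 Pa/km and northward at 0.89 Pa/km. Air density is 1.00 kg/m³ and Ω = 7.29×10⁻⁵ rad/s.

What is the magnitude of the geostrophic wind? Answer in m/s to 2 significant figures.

Coriolis parameter at 30°N:
f = 2Ω sin φ = 2 × 7.29×10⁻⁵ × sin 30° = 7.29×10⁻⁵ s⁻¹
Component geostrophic relations (x east, y north):
u_g = −(1/(fρ)) ∂P/∂y,  v_g = (1/(fρ)) ∂P/∂x
u_g = −(0.89×10⁻³)/(7.29×10⁻⁵ × 1.00) = −12.2 m/s;  v_g = (−1.9×10⁻³)/(7.29×10⁻⁵ × 1.00) = −26.1 m/s
|V_g| = √(u_g² + v_g²) = 28.8 m/s

29 m/s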